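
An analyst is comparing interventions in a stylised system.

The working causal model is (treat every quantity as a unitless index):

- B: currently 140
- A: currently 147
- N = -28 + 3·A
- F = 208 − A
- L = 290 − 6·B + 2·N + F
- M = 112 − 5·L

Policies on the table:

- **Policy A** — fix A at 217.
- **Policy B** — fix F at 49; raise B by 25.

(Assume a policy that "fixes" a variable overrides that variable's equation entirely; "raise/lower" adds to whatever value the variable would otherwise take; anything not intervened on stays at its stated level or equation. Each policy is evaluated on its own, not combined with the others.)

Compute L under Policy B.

Policy B (F := 49, B + 25):
  B = 140 + 25 = 165
  A = 147
  N = -28 + 3·147 = 413
  F = 49
  L = 290 − 6·165 + 2·413 + 49 = 175

175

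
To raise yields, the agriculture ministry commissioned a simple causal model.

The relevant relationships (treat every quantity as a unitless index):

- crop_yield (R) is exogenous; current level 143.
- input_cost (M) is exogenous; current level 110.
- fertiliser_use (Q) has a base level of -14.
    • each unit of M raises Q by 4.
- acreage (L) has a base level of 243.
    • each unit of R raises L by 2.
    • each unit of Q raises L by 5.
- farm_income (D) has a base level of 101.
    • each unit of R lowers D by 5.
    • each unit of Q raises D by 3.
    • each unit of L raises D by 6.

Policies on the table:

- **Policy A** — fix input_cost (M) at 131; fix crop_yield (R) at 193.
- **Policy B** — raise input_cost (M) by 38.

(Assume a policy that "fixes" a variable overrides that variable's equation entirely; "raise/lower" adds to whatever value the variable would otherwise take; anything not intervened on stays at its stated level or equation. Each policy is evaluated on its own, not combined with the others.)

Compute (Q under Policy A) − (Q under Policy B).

-68

Policy A (M := 131, R := 193):
  M = 131
  Q = -14 + 4·131 = 510
Policy B (M + 38):
  M = 110 + 38 = 148
  Q = -14 + 4·148 = 578
Q: 510 − 578 = -68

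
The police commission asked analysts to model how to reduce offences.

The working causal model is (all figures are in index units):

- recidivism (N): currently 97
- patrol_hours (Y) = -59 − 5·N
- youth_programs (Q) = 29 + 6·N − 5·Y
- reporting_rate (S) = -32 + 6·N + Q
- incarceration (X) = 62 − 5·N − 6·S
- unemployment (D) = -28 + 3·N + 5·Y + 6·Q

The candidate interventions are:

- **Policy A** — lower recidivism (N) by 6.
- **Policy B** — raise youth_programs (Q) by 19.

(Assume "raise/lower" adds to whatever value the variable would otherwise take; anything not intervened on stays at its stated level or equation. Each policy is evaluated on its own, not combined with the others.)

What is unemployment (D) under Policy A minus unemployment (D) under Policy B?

Policy A (N − 6):
  N = 97 − 6 = 91
  Y = -59 − 5·91 = -514
  Q = 29 + 6·91 − 5·(-514) = 3145
  D = -28 + 3·91 + 5·(-514) + 6·3145 = 16545
Policy B (Q + 19):
  N = 97
  Y = -59 − 5·97 = -544
  Q = 29 + 6·97 − 5·(-544) (+19 from intervention) = 3350
  D = -28 + 3·97 + 5·(-544) + 6·3350 = 17643
D: 16545 − 17643 = -1098

-1098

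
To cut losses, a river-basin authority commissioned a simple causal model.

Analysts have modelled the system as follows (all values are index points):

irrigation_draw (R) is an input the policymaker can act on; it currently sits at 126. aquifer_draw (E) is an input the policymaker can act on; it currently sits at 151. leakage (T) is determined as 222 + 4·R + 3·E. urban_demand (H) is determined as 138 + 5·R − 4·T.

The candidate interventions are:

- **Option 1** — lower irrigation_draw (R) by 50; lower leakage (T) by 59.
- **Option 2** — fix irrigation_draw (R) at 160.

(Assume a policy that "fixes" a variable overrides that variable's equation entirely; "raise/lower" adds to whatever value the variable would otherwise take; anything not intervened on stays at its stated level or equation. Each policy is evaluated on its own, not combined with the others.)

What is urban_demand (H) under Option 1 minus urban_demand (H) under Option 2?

Option 1 (R − 50, T − 59):
  R = 126 − 50 = 76
  E = 151
  T = 222 + 4·76 + 3·151 (−59 from intervention) = 920
  H = 138 + 5·76 − 4·920 = -3162
Option 2 (R := 160):
  R = 160
  E = 151
  T = 222 + 4·160 + 3·151 = 1315
  H = 138 + 5·160 − 4·1315 = -4322
H: -3162 − (-4322) = 1160

1160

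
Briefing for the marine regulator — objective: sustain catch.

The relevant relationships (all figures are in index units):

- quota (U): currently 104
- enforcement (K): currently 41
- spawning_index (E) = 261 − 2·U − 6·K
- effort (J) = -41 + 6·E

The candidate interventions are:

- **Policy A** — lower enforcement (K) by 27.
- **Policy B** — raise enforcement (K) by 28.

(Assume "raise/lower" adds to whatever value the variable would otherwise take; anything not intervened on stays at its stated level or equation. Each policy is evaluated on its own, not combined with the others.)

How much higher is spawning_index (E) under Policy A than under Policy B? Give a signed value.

Policy A (K − 27):
  U = 104
  K = 41 − 27 = 14
  E = 261 − 2·104 − 6·14 = -31
Policy B (K + 28):
  U = 104
  K = 41 + 28 = 69
  E = 261 − 2·104 − 6·69 = -361
E: -31 − (-361) = 330

330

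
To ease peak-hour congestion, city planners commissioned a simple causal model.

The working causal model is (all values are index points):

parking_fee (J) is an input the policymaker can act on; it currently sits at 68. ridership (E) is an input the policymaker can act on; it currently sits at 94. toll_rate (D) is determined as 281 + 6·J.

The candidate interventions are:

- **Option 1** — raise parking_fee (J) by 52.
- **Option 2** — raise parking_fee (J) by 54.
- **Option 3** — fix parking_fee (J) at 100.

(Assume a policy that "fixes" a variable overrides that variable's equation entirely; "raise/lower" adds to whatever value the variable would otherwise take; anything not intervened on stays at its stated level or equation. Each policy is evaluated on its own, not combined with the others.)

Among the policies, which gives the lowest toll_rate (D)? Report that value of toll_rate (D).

881

Option 1 (J + 52):
  J = 68 + 52 = 120
  D = 281 + 6·120 = 1001
Option 2 (J + 54):
  J = 68 + 54 = 122
  D = 281 + 6·122 = 1013
Option 3 (J := 100):
  J = 100
  D = 281 + 6·100 = 881
Comparing — Option 1: D=1001, Option 2: D=1013, Option 3: D=881. Lowest is 881 (Option 3).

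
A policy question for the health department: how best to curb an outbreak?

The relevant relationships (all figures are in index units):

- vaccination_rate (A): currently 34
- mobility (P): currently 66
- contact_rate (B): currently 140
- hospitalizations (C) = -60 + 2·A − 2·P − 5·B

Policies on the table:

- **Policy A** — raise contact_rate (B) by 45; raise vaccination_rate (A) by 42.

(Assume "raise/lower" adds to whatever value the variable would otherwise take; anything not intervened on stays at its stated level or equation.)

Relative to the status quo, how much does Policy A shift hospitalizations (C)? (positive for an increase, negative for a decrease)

Baseline:
  A = 34
  P = 66
  B = 140
  C = -60 + 2·34 − 2·66 − 5·140 = -824
Policy A (B + 45, A + 42):
  A = 34 + 42 = 76
  P = 66
  B = 140 + 45 = 185
  C = -60 + 2·76 − 2·66 − 5·185 = -965
Change in C: -965 − (-824) = -141

-141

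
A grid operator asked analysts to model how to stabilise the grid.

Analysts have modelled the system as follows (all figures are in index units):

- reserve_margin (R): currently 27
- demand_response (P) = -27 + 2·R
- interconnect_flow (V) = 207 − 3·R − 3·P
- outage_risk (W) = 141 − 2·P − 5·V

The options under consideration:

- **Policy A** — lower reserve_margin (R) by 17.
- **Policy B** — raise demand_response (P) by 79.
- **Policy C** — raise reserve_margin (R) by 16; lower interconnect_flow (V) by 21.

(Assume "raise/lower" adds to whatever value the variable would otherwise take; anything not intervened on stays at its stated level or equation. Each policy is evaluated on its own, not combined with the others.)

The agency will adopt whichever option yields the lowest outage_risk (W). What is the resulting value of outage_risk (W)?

-835

Policy A (R − 17):
  R = 27 − 17 = 10
  P = -27 + 2·10 = -7
  V = 207 − 3·10 − 3·(-7) = 198
  W = 141 − 2·(-7) − 5·198 = -835
Policy B (P + 79):
  R = 27
  P = -27 + 2·27 (+79 from intervention) = 106
  V = 207 − 3·27 − 3·106 = -192
  W = 141 − 2·106 − 5·(-192) = 889
Policy C (R + 16, V − 21):
  R = 27 + 16 = 43
  P = -27 + 2·43 = 59
  V = 207 − 3·43 − 3·59 (−21 from intervention) = -120
  W = 141 − 2·59 − 5·(-120) = 623
Comparing — Policy A: W=-835, Policy B: W=889, Policy C: W=623. Lowest is -835 (Policy A).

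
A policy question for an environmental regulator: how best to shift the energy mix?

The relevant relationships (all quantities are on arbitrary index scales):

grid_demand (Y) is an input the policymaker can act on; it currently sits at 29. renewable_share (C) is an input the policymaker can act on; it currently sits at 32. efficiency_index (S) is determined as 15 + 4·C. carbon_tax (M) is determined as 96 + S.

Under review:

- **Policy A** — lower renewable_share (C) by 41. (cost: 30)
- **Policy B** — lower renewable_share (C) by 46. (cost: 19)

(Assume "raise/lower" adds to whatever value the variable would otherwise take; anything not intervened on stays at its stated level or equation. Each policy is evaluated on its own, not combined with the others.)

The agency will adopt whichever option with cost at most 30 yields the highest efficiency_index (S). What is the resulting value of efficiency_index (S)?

-21

Policy A (C − 41):
  C = 32 − 41 = -9
  S = 15 + 4·(-9) = -21
Policy B (C − 46):
  C = 32 − 46 = -14
  S = 15 + 4·(-14) = -41
Comparing — Policy A: S=-21, Policy B: S=-41. Highest is -21 (Policy A).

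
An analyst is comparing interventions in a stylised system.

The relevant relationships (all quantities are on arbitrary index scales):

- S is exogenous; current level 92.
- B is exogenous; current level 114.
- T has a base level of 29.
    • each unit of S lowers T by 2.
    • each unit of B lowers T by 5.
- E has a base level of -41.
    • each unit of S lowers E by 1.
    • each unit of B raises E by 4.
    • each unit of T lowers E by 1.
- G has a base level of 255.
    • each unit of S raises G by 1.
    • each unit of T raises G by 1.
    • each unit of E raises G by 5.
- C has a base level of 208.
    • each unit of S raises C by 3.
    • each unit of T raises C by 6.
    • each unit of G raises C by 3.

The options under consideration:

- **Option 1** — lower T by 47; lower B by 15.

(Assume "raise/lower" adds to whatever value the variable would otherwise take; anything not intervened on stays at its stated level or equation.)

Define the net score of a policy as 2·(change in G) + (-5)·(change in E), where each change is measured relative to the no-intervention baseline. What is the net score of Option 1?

-384

Baseline:
  S = 92
  B = 114
  T = 29 − 2·92 − 5·114 = -725
  E = -41 − 92 + 4·114 − (-725) = 1048
  G = 255 + 92 + (-725) + 5·1048 = 4862
Option 1 (T − 47, B − 15):
  S = 92
  B = 114 − 15 = 99
  T = 29 − 2·92 − 5·99 (−47 from intervention) = -697
  E = -41 − 92 + 4·99 − (-697) = 960
  G = 255 + 92 + (-697) + 5·960 = 4450
ΔG = 4450 − 4862 = -412; ΔE = 960 − 1048 = -88
Score = 2·(-412) + (-5)·(-88) = -384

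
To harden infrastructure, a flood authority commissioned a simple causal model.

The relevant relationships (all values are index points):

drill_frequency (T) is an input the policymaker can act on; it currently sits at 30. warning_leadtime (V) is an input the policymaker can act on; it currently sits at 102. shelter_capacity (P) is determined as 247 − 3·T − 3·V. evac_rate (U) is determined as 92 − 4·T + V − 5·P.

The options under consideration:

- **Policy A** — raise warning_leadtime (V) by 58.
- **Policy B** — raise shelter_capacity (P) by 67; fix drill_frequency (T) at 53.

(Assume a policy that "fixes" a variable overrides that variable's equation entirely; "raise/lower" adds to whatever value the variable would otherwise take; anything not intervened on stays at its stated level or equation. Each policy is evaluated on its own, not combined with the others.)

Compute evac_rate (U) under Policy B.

737

Policy B (P + 67, T := 53):
  T = 53
  V = 102
  P = 247 − 3·53 − 3·102 (+67 from intervention) = -151
  U = 92 − 4·53 + 102 − 5·(-151) = 737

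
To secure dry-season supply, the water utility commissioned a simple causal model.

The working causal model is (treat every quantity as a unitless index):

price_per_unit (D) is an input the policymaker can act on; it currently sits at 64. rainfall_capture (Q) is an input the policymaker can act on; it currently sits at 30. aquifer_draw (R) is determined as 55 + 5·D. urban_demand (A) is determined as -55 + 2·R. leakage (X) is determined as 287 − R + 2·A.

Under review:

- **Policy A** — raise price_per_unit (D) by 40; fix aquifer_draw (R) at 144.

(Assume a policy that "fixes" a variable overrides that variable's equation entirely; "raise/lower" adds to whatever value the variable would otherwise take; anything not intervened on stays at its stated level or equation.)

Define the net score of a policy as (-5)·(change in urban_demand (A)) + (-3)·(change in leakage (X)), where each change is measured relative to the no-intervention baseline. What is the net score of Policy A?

4389

Baseline:
  D = 64
  R = 55 + 5·64 = 375
  A = -55 + 2·375 = 695
  X = 287 − 375 + 2·695 = 1302
Policy A (D + 40, R := 144):
  D = 64 + 40 = 104
  R = 144
  A = -55 + 2·144 = 233
  X = 287 − 144 + 2·233 = 609
ΔA = 233 − 695 = -462; ΔX = 609 − 1302 = -693
Score = (-5)·(-462) + (-3)·(-693) = 4389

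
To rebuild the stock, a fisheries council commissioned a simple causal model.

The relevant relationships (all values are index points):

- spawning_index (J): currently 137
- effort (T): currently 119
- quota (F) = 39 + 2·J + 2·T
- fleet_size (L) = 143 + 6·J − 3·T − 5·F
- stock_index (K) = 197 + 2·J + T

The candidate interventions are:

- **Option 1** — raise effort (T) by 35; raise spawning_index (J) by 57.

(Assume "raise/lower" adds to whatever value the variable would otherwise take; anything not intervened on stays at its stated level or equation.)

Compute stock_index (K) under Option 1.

Option 1 (T + 35, J + 57):
  J = 137 + 57 = 194
  T = 119 + 35 = 154
  K = 197 + 2·194 + 154 = 739

739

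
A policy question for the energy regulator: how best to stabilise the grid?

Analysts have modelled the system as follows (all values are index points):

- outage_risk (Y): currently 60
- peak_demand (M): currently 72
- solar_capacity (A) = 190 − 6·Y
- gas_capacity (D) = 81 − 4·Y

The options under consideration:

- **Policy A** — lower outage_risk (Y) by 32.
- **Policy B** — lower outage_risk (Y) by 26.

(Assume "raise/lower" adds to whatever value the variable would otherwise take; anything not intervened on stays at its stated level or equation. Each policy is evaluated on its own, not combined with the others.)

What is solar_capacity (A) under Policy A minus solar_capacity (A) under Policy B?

36

Policy A (Y − 32):
  Y = 60 − 32 = 28
  A = 190 − 6·28 = 22
Policy B (Y − 26):
  Y = 60 − 26 = 34
  A = 190 − 6·34 = -14
A: 22 − (-14) = 36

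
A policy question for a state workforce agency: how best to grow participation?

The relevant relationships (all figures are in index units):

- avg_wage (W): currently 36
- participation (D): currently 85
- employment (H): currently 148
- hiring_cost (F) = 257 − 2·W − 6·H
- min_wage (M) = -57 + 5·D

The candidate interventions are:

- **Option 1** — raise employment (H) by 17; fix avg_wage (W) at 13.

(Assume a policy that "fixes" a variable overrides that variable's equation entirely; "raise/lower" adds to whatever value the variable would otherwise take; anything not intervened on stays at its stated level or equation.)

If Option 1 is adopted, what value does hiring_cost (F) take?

-759

Option 1 (H + 17, W := 13):
  W = 13
  H = 148 + 17 = 165
  F = 257 − 2·13 − 6·165 = -759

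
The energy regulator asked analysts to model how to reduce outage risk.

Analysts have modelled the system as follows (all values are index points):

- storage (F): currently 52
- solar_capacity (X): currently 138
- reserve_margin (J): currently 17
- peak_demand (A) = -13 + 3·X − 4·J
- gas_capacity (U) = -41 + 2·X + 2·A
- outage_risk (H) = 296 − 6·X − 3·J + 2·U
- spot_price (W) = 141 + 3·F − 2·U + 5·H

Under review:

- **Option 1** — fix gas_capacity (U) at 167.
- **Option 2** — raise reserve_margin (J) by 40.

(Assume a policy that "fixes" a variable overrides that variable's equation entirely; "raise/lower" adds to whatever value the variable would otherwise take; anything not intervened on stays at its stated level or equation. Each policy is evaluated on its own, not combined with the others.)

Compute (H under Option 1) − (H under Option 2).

-708

Option 1 (U := 167):
  X = 138
  J = 17
  A = -13 + 3·138 − 4·17 = 333
  U = 167
  H = 296 − 6·138 − 3·17 + 2·167 = -249
Option 2 (J + 40):
  X = 138
  J = 17 + 40 = 57
  A = -13 + 3·138 − 4·57 = 173
  U = -41 + 2·138 + 2·173 = 581
  H = 296 − 6·138 − 3·57 + 2·581 = 459
H: -249 − 459 = -708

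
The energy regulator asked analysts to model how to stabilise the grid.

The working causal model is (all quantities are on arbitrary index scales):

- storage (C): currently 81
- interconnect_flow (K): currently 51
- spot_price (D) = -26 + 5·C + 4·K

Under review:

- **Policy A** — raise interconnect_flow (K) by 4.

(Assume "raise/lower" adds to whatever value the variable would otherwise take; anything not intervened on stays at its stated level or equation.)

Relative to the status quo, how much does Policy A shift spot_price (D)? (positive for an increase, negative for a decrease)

Baseline:
  C = 81
  K = 51
  D = -26 + 5·81 + 4·51 = 583
Policy A (K + 4):
  C = 81
  K = 51 + 4 = 55
  D = -26 + 5·81 + 4·55 = 599
Change in D: 599 − 583 = 16

16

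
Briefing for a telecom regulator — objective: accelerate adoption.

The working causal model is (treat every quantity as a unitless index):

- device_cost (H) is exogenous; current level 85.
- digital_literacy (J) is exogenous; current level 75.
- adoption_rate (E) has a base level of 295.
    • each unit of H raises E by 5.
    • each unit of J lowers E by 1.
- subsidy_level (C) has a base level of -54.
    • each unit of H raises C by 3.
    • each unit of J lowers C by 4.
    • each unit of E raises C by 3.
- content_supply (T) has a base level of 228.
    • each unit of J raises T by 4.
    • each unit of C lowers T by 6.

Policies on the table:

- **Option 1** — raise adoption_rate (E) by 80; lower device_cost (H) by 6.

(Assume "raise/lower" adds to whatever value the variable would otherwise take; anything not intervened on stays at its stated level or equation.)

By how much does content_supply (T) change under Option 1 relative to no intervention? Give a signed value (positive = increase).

-792

Baseline:
  H = 85
  J = 75
  E = 295 + 5·85 − 75 = 645
  C = -54 + 3·85 − 4·75 + 3·645 = 1836
  T = 228 + 4·75 − 6·1836 = -10488
Option 1 (E + 80, H − 6):
  H = 85 − 6 = 79
  J = 75
  E = 295 + 5·79 − 75 (+80 from intervention) = 695
  C = -54 + 3·79 − 4·75 + 3·695 = 1968
  T = 228 + 4·75 − 6·1968 = -11280
Change in T: -11280 − (-10488) = -792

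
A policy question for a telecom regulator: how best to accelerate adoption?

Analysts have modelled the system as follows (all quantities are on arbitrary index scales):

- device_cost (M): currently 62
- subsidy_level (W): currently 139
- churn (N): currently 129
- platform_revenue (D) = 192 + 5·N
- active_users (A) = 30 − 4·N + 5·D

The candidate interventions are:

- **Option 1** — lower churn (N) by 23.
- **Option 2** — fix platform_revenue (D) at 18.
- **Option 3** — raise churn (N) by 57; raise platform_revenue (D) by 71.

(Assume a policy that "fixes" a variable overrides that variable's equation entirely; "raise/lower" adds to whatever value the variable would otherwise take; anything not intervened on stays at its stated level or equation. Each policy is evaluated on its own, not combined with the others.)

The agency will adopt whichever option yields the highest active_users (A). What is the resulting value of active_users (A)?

5251

Option 1 (N − 23):
  N = 129 − 23 = 106
  D = 192 + 5·106 = 722
  A = 30 − 4·106 + 5·722 = 3216
Option 2 (D := 18):
  N = 129
  D = 18
  A = 30 − 4·129 + 5·18 = -396
Option 3 (N + 57, D + 71):
  N = 129 + 57 = 186
  D = 192 + 5·186 (+71 from intervention) = 1193
  A = 30 − 4·186 + 5·1193 = 5251
Comparing — Option 1: A=3216, Option 2: A=-396, Option 3: A=5251. Highest is 5251 (Option 3).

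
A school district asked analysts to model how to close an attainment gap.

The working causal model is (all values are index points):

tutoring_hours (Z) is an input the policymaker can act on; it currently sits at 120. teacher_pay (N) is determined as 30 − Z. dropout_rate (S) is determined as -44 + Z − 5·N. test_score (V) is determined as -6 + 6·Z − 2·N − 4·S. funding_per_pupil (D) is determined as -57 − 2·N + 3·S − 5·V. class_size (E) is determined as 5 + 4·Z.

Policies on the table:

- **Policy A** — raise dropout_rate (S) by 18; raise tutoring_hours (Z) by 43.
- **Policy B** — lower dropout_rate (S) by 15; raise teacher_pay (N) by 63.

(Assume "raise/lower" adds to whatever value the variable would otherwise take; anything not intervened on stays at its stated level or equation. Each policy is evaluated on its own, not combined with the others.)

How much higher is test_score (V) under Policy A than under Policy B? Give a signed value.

Policy A (S + 18, Z + 43):
  Z = 120 + 43 = 163
  N = 30 − 163 = -133
  S = -44 + 163 − 5·(-133) (+18 from intervention) = 802
  V = -6 + 6·163 − 2·(-133) − 4·802 = -1970
Policy B (S − 15, N + 63):
  Z = 120
  N = 30 − 120 (+63 from intervention) = -27
  S = -44 + 120 − 5·(-27) (−15 from intervention) = 196
  V = -6 + 6·120 − 2·(-27) − 4·196 = -16
V: -1970 − (-16) = -1954

-1954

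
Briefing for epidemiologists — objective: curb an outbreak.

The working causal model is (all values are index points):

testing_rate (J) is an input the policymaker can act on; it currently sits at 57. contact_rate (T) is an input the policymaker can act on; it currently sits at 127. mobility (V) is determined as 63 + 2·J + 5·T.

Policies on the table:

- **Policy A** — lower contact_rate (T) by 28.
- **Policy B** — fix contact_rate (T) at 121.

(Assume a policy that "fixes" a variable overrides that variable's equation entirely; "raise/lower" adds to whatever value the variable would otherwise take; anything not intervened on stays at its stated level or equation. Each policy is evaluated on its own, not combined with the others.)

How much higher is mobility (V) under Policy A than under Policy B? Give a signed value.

-110

Policy A (T − 28):
  J = 57
  T = 127 − 28 = 99
  V = 63 + 2·57 + 5·99 = 672
Policy B (T := 121):
  J = 57
  T = 121
  V = 63 + 2·57 + 5·121 = 782
V: 672 − 782 = -110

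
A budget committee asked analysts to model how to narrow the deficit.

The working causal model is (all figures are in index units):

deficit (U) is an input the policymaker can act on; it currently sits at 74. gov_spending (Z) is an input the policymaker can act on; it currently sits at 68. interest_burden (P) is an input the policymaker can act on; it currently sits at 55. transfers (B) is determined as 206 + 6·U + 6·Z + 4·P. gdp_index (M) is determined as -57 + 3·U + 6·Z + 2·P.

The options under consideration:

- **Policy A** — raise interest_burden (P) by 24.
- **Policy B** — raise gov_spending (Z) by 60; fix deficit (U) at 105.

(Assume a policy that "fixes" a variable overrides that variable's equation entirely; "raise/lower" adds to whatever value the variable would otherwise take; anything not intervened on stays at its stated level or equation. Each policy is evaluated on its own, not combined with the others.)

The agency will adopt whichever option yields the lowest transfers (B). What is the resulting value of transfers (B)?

1374

Policy A (P + 24):
  U = 74
  Z = 68
  P = 55 + 24 = 79
  B = 206 + 6·74 + 6·68 + 4·79 = 1374
Policy B (Z + 60, U := 105):
  U = 105
  Z = 68 + 60 = 128
  P = 55
  B = 206 + 6·105 + 6·128 + 4·55 = 1824
Comparing — Policy A: B=1374, Policy B: B=1824. Lowest is 1374 (Policy A).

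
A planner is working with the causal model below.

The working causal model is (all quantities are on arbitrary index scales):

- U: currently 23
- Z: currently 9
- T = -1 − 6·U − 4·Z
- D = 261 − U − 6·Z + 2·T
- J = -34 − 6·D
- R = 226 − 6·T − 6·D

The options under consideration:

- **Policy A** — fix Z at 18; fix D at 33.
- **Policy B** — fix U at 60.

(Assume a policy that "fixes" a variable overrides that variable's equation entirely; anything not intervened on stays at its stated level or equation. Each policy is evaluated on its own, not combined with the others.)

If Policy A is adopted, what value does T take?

Policy A (Z := 18, D := 33):
  U = 23
  Z = 18
  T = -1 − 6·23 − 4·18 = -211

-211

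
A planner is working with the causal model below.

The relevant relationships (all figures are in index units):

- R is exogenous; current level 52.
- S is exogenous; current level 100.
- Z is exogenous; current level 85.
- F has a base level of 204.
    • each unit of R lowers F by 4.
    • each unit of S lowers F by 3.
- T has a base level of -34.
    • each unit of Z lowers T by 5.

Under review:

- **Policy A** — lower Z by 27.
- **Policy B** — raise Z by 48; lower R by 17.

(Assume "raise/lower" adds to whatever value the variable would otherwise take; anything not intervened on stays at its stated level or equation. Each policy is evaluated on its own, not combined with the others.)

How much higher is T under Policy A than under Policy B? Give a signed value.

Policy A (Z − 27):
  Z = 85 − 27 = 58
  T = -34 − 5·58 = -324
Policy B (Z + 48, R − 17):
  Z = 85 + 48 = 133
  T = -34 − 5·133 = -699
T: -324 − (-699) = 375

375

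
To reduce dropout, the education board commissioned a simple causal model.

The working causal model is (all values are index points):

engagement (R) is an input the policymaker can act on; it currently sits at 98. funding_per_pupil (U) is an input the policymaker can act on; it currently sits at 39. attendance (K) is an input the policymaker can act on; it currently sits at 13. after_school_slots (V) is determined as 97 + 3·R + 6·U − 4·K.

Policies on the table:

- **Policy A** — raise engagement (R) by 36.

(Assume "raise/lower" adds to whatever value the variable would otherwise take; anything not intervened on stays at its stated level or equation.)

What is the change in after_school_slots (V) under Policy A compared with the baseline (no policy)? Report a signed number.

Baseline:
  R = 98
  U = 39
  K = 13
  V = 97 + 3·98 + 6·39 − 4·13 = 573
Policy A (R + 36):
  R = 98 + 36 = 134
  U = 39
  K = 13
  V = 97 + 3·134 + 6·39 − 4·13 = 681
Change in V: 681 − 573 = 108

108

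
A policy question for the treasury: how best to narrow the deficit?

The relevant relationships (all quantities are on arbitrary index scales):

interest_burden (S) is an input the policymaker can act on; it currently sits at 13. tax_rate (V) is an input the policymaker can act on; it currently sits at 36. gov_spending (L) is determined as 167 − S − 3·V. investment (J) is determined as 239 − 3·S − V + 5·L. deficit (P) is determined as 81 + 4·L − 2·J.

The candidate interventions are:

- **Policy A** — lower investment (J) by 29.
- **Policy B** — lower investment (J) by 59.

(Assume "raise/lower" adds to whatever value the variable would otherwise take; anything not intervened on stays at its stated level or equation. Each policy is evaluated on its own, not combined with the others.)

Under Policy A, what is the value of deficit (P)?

-465

Policy A (J − 29):
  S = 13
  V = 36
  L = 167 − 13 − 3·36 = 46
  J = 239 − 3·13 − 36 + 5·46 (−29 from intervention) = 365
  P = 81 + 4·46 − 2·365 = -465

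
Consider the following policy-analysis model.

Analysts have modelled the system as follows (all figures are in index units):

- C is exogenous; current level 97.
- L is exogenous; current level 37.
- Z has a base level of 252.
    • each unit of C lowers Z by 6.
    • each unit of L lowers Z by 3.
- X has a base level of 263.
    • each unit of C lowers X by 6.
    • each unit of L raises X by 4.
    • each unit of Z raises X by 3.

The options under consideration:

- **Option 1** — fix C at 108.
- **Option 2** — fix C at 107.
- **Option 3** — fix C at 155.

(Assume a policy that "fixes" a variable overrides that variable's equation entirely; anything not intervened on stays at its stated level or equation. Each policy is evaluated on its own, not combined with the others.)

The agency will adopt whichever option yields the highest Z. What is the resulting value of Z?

Option 1 (C := 108):
  C = 108
  L = 37
  Z = 252 − 6·108 − 3·37 = -507
Option 2 (C := 107):
  C = 107
  L = 37
  Z = 252 − 6·107 − 3·37 = -501
Option 3 (C := 155):
  C = 155
  L = 37
  Z = 252 − 6·155 − 3·37 = -789
Comparing — Option 1: Z=-507, Option 2: Z=-501, Option 3: Z=-789. Highest is -501 (Option 2).

-501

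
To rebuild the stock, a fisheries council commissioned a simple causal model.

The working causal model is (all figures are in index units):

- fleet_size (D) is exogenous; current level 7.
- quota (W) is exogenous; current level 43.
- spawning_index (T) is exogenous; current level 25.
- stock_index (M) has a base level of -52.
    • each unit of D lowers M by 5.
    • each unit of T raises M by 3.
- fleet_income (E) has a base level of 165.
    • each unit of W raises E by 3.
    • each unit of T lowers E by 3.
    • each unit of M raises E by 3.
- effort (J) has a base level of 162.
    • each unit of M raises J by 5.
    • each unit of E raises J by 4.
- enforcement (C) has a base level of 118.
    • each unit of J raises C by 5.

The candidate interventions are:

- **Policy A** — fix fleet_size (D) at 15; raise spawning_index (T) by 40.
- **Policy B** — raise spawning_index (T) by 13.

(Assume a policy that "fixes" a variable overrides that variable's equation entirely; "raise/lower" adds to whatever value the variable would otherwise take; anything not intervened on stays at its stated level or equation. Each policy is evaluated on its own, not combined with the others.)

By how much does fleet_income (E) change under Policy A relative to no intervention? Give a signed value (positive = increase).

120

Baseline:
  D = 7
  W = 43
  T = 25
  M = -52 − 5·7 + 3·25 = -12
  E = 165 + 3·43 − 3·25 + 3·(-12) = 183
Policy A (D := 15, T + 40):
  D = 15
  W = 43
  T = 25 + 40 = 65
  M = -52 − 5·15 + 3·65 = 68
  E = 165 + 3·43 − 3·65 + 3·68 = 303
Change in E: 303 − 183 = 120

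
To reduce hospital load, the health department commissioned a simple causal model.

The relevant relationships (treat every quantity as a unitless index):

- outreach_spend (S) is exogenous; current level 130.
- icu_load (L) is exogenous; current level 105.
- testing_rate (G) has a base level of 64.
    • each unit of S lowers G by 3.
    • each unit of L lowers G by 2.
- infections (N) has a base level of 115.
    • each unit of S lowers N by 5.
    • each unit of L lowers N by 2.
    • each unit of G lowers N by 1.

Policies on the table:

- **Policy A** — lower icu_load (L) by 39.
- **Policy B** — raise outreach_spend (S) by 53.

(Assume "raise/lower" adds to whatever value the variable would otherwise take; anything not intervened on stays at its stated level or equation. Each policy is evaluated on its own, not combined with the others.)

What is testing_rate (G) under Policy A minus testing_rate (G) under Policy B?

237

Policy A (L − 39):
  S = 130
  L = 105 − 39 = 66
  G = 64 − 3·130 − 2·66 = -458
Policy B (S + 53):
  S = 130 + 53 = 183
  L = 105
  G = 64 − 3·183 − 2·105 = -695
G: -458 − (-695) = 237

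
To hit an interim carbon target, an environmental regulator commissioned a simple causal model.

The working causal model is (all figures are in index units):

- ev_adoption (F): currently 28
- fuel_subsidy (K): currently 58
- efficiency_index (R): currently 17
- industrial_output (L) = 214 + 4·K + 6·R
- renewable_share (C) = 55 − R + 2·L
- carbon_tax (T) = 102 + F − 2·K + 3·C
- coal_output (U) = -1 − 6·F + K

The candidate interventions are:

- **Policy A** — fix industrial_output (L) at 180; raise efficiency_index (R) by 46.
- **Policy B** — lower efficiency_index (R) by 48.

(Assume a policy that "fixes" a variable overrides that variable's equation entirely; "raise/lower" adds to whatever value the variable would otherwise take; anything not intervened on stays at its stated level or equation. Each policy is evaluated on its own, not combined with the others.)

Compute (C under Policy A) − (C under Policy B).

-254

Policy A (L := 180, R + 46):
  K = 58
  R = 17 + 46 = 63
  L = 180
  C = 55 − 63 + 2·180 = 352
Policy B (R − 48):
  K = 58
  R = 17 − 48 = -31
  L = 214 + 4·58 + 6·(-31) = 260
  C = 55 − (-31) + 2·260 = 606
C: 352 − 606 = -254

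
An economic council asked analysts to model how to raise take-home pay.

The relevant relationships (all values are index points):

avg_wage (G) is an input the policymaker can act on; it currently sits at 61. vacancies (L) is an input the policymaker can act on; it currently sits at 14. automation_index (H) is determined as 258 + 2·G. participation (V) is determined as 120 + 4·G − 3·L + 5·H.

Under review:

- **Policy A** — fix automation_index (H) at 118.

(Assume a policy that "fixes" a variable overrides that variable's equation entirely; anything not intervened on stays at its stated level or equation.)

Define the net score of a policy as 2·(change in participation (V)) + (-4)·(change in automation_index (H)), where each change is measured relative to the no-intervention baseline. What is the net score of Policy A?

-1572

Baseline:
  G = 61
  L = 14
  H = 258 + 2·61 = 380
  V = 120 + 4·61 − 3·14 + 5·380 = 2222
Policy A (H := 118):
  G = 61
  L = 14
  H = 118
  V = 120 + 4·61 − 3·14 + 5·118 = 912
ΔV = 912 − 2222 = -1310; ΔH = 118 − 380 = -262
Score = 2·(-1310) + (-4)·(-262) = -1572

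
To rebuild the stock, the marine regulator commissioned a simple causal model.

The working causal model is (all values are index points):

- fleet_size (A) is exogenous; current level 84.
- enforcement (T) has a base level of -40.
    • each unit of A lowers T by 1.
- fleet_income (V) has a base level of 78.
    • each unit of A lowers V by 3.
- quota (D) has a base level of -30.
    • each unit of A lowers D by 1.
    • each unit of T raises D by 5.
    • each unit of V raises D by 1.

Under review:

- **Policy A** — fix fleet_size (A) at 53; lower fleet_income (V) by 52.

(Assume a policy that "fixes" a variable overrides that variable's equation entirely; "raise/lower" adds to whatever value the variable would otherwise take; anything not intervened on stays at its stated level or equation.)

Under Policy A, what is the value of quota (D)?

Policy A (A := 53, V − 52):
  A = 53
  T = -40 − 53 = -93
  V = 78 − 3·53 (−52 from intervention) = -133
  D = -30 − 53 + 5·(-93) + (-133) = -681

-681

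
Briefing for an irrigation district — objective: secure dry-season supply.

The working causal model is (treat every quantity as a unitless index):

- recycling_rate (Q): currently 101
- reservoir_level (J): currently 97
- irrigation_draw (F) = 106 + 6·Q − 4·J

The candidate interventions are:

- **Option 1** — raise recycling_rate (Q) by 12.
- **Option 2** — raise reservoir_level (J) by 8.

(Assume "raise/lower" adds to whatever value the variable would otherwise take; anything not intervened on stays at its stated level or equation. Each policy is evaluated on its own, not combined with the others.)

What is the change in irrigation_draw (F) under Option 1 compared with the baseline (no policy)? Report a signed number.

Baseline:
  Q = 101
  J = 97
  F = 106 + 6·101 − 4·97 = 324
Option 1 (Q + 12):
  Q = 101 + 12 = 113
  J = 97
  F = 106 + 6·113 − 4·97 = 396
Change in F: 396 − 324 = 72

72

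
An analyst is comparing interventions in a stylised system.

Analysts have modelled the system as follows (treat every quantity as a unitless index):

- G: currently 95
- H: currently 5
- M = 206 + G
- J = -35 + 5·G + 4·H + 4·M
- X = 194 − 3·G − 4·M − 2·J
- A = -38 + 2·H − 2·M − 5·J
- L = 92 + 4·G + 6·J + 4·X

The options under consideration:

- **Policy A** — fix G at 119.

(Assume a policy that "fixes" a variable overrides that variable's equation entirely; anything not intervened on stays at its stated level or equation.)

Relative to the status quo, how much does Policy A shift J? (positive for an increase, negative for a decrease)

Baseline:
  G = 95
  H = 5
  M = 206 + 95 = 301
  J = -35 + 5·95 + 4·5 + 4·301 = 1664
Policy A (G := 119):
  G = 119
  H = 5
  M = 206 + 119 = 325
  J = -35 + 5·119 + 4·5 + 4·325 = 1880
Change in J: 1880 − 1664 = 216

216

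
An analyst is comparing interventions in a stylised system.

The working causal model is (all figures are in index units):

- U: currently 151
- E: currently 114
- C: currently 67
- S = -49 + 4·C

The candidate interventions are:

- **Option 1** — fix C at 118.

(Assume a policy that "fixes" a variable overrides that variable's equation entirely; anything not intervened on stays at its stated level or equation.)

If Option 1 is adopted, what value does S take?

Option 1 (C := 118):
  C = 118
  S = -49 + 4·118 = 423

423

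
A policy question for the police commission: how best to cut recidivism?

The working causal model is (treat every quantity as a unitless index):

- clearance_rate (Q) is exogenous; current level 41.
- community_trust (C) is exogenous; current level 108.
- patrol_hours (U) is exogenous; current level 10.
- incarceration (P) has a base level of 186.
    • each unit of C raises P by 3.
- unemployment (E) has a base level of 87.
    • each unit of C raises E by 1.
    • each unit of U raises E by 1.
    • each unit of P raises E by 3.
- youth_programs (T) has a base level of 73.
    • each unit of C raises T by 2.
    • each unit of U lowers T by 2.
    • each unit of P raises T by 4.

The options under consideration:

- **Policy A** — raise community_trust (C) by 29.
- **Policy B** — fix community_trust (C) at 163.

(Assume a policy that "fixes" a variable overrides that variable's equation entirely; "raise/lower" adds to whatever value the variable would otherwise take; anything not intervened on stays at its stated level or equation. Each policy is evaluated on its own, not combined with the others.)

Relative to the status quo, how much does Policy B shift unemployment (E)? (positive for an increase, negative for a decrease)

Baseline:
  C = 108
  U = 10
  P = 186 + 3·108 = 510
  E = 87 + 108 + 10 + 3·510 = 1735
Policy B (C := 163):
  C = 163
  U = 10
  P = 186 + 3·163 = 675
  E = 87 + 163 + 10 + 3·675 = 2285
Change in E: 2285 − 1735 = 550

550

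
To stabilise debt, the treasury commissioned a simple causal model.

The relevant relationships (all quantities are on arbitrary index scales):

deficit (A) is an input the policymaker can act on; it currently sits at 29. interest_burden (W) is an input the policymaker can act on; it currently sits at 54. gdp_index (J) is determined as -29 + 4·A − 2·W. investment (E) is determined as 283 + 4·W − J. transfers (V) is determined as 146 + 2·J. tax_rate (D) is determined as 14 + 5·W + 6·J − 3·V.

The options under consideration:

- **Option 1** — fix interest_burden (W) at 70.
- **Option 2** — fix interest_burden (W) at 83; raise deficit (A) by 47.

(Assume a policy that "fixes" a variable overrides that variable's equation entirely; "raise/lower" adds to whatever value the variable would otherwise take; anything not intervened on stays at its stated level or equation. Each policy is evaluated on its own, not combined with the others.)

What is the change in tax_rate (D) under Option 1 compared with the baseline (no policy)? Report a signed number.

80

Baseline:
  A = 29
  W = 54
  J = -29 + 4·29 − 2·54 = -21
  V = 146 + 2·(-21) = 104
  D = 14 + 5·54 + 6·(-21) − 3·104 = -154
Option 1 (W := 70):
  A = 29
  W = 70
  J = -29 + 4·29 − 2·70 = -53
  V = 146 + 2·(-53) = 40
  D = 14 + 5·70 + 6·(-53) − 3·40 = -74
Change in D: -74 − (-154) = 80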